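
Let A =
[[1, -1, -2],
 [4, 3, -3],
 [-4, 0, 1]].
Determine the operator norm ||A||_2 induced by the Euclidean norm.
||A||_2 ≈ 6.9491 (= sqrt(largest eigenvalue of A^T A))

||A||_2 = sigma_max(A) = sqrt(lambda_max(A^T A)). Form the symmetric matrix M = A^T A =
[[33, 11, -18],
 [11, 10, -7],
 [-18, -7, 14]].
Its characteristic polynomial (trace, sum of principal 2x2 minors, determinant of M give the coefficients) is
  p(λ) = det(λ I - M) = λ^3 - 57λ^2 + 438λ - 841.
No integer candidate from the rational root theorem (±divisors of 841) is a root, so the roots are irrational. The cubic discriminant is Δ = 23039937 > 0, so there are three distinct real roots. p(3) = -13 and p(4) = 63 have opposite signs, so a root lies in (3, 4); Newton's method refines it to λ ≈ 3.1104. p(5) = 49 and p(6) = -49 have opposite signs, so a root lies in (5, 6); Newton's method refines it to λ ≈ 5.599. p(48) = -553 and p(49) = 1413 have opposite signs, so a root lies in (48, 49); Newton's method refines it to λ ≈ 48.2905. Check (Vieta): the three roots sum to 57, matching tr M = 57.
So the eigenvalues of A^T A are ≈ 3.1104, 5.599, 48.2905 (all ≥ 0, as they must be for A^T A). The largest is λ_max ≈ 48.2905, hence ||A||_2 = sqrt(λ_max) ≈ 6.9491.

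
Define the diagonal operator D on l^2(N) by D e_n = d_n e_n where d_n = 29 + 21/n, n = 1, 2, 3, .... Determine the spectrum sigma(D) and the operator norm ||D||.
sigma(D) = {29 + 21/n : n ≥ 1} ∪ {29}; ||D|| = 50

A bounded diagonal operator on l^2 with diagonal entries d_n has spectrum equal to the closure of {d_n : n ≥ 1}: every d_n is an eigenvalue (with eigenvector e_n), so {d_n} ⊂ sigma(D); the spectrum is closed, so its closure is too; and for lambda not in the closure, (D - lambda I) has bounded inverse (the diagonal entries 1/(d_n - lambda) are bounded). For our sequence d_n = 29 + 21/n, n = 1, 2, 3, ...:
  - {d_n} = {29 + 21/n : n ≥ 1}; the only limit point is 29
  - closure = {29 + 21/n : n ≥ 1} ∪ {29}
For the norm: a diagonal operator has ||D|| = sup_n |d_n|. Here d_n = 29 + 21/n is positive and decreasing, so sup_n |d_n| = d_1 = 29 + 21 = 50. So ||D|| = 50.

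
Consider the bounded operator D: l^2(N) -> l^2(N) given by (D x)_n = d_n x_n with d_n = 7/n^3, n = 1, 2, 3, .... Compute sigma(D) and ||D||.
sigma(D) = {7/n^3 : n ≥ 1} ∪ {0}; ||D|| = 7

A bounded diagonal operator on l^2 with diagonal entries d_n has spectrum equal to the closure of {d_n : n ≥ 1}: every d_n is an eigenvalue (with eigenvector e_n), so {d_n} ⊂ sigma(D); the spectrum is closed, so its closure is too; and for lambda not in the closure, (D - lambda I) has bounded inverse (the diagonal entries 1/(d_n - lambda) are bounded). For our sequence d_n = 7/n^3, n = 1, 2, 3, ...:
  - {d_n} = {7/n^3 : n ≥ 1}; the only limit point is 0
  - closure = {7/n^3 : n ≥ 1} ∪ {0}
For the norm: a diagonal operator has ||D|| = sup_n |d_n|. Here d_n = 7/n^3 is positive and decreasing, so sup_n |d_n| = d_1 = 7. So ||D|| = 7.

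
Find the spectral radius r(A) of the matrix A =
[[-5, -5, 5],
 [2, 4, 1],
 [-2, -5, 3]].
r(A) ≈ 4.2154

The eigenvalues of A are the roots of its characteristic polynomial. With M = A (coefficients from the trace, the sum of principal 2x2 minors, and det A):
  p(λ) = det(λ I - M) = λ^3 - 2λ^2 + 2λ + 55.
No integer candidate from the rational root theorem (±divisors of 55) is a root, so the roots are irrational. The cubic discriminant is Δ = -83891 < 0, so there is one real root and a complex-conjugate pair. p(-4) = -49 and p(-3) = 4 have opposite signs, so a root lies in (-4, -3); Newton's method refines it to λ ≈ -3.0951. Dividing out (λ - (-3.0951)) leaves approximately λ^2 - 5.0951λ + 17.7699. For λ^2 - 5.0951λ + 17.7699 the discriminant is -45.1196. It is negative, so the remaining roots are the complex-conjugate pair λ ≈ 2.5476 ± 3.3586i. Their product equals the constant term, so |λ|^2 ≈ 17.7699 and |λ| ≈ 4.2154.
Thus the eigenvalues (to 4 decimals) are -3.0951 (modulus 3.0951); 2.5476 ± 3.3586i (modulus 4.2154). The spectral radius is the largest modulus: r(A) ≈ 4.2154. (Cross-check: r(A) ≤ ||A||_2 ≈ 10.9751; equality holds whenever A is normal, though it can also hold for some non-normal A.)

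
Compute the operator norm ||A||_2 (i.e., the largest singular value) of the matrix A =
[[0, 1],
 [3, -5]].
||A||_2 = sqrt((35 + sqrt(1189))/2) ≈ 5.8941 (= sqrt(largest eigenvalue of A^T A))

||A||_2 = sigma_max(A) = sqrt(lambda_max(A^T A)). Form the symmetric matrix M = A^T A =
[[9, -15],
 [-15, 26]].
Its characteristic polynomial (trace, determinant of M give the coefficients) is
  p(λ) = det(λ I - M) = λ^2 - 35λ + 9.
For λ^2 - 35λ + 9 the discriminant is 1189. It is nonnegative but not a perfect square, so the roots are real and irrational: λ = (35 ± sqrt(1189))/2 ≈ 34.7409, 0.2591.
So the eigenvalues of A^T A are ≈ 0.2591, 34.7409 (all ≥ 0, as they must be for A^T A). The largest is λ_max = (35 + sqrt(1189))/2 ≈ 34.7409, hence ||A||_2 = sqrt(λ_max) = sqrt((35 + sqrt(1189))/2) ≈ 5.8941.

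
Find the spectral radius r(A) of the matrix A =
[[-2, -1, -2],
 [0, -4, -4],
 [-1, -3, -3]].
r(A) = (7 + sqrt(57))/2 ≈ 7.2749

The eigenvalues of A are the roots of its characteristic polynomial. With M = A (coefficients from the trace, the sum of principal 2x2 minors, and det A):
  p(λ) = det(λ I - M) = λ^3 + 9λ^2 + 12λ - 4.
By the rational root theorem any rational root is an integer divisor of 4. Testing λ = -2: p(-2) = -8 + 36 - 24 - 4 = 0, so λ = -2 is a root. Dividing out (λ + 2) leaves p(λ) = (λ + 2)(λ^2 + 7λ - 2). For λ^2 + 7λ - 2 the discriminant is 57. It is nonnegative but not a perfect square, so the roots are real and irrational: λ = (-7 ± sqrt(57))/2 ≈ 0.2749, -7.2749.
Thus the eigenvalues (to 4 decimals) are 0.2749 (modulus 0.2749); -7.2749 (modulus 7.2749); -2 (modulus 2). The spectral radius is the largest modulus: r(A) = (7 + sqrt(57))/2 ≈ 7.2749. (Cross-check: r(A) ≤ ||A||_2 ≈ 7.4811; equality holds whenever A is normal, though it can also hold for some non-normal A.)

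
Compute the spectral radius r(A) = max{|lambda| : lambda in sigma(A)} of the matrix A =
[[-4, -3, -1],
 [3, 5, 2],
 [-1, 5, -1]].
r(A) ≈ 5.4571

The eigenvalues of A are the roots of its characteristic polynomial. With M = A (coefficients from the trace, the sum of principal 2x2 minors, and det A):
  p(λ) = det(λ I - M) = λ^3 - 23λ - 37.
No integer candidate from the rational root theorem (±divisors of 37) is a root, so the roots are irrational. The cubic discriminant is Δ = 11705 > 0, so there are three distinct real roots. p(-4) = -9 and p(-3) = 5 have opposite signs, so a root lies in (-4, -3); Newton's method refines it to λ ≈ -3.544. p(-2) = 1 and p(-1) = -15 have opposite signs, so a root lies in (-2, -1); Newton's method refines it to λ ≈ -1.9131. p(5) = -27 and p(6) = 41 have opposite signs, so a root lies in (5, 6); Newton's method refines it to λ ≈ 5.4571. Check (Vieta): the three roots sum to 0, matching tr M = 0.
Thus the eigenvalues (to 4 decimals) are -3.544 (modulus 3.544); -1.9131 (modulus 1.9131); 5.4571 (modulus 5.4571). The spectral radius is the largest modulus: r(A) ≈ 5.4571. (Cross-check: r(A) ≤ ||A||_2 ≈ 8.4985; equality holds whenever A is normal, though it can also hold for some non-normal A.)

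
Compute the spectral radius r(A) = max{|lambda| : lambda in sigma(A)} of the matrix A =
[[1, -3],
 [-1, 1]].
r(A) = (2 + sqrt(12))/2 ≈ 2.7321

The eigenvalues of A are the roots of its characteristic polynomial. With M = A (coefficients from the trace and determinant):
  p(λ) = det(λ I - M) = λ^2 - 2λ - 2.
For λ^2 - 2λ - 2 the discriminant is 12. It is nonnegative but not a perfect square, so the roots are real and irrational: λ = (2 ± sqrt(12))/2 ≈ 2.7321, -0.7321.
Thus the eigenvalues (to 4 decimals) are 2.7321 (modulus 2.7321); -0.7321 (modulus 0.7321). The spectral radius is the largest modulus: r(A) = (2 + sqrt(12))/2 ≈ 2.7321. (Cross-check: r(A) ≤ ||A||_2 ≈ 3.4142; equality holds whenever A is normal, though it can also hold for some non-normal A.)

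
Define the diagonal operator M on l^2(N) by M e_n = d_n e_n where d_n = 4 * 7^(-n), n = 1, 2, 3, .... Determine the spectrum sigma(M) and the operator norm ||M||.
sigma(M) = {4 * 7^(-n) : n ≥ 1} ∪ {0}; ||M|| = 4/7

A bounded diagonal operator on l^2 with diagonal entries d_n has spectrum equal to the closure of {d_n : n ≥ 1}: every d_n is an eigenvalue (with eigenvector e_n), so {d_n} ⊂ sigma(M); the spectrum is closed, so its closure is too; and for lambda not in the closure, (M - lambda I) has bounded inverse (the diagonal entries 1/(d_n - lambda) are bounded). For our sequence d_n = 4 * 7^(-n), n = 1, 2, 3, ...:
  - {d_n} = {4 * 7^(-n) : n ≥ 1}; the only limit point is 0
  - closure = {4 * 7^(-n) : n ≥ 1} ∪ {0}
For the norm: a diagonal operator has ||M|| = sup_n |d_n|. Here d_n = 4 * 7^(-n) is positive and decreasing, so sup_n |d_n| = d_1 = 4/7. So ||M|| = 4/7.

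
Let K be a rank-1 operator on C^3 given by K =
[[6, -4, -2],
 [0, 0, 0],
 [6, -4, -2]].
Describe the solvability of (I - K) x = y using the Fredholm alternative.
(I - K) is invertible (det(I - K) = -3 ≠ 0), so for every y in C^3 the equation (I - K) x = y has a unique solution.

K has rank 1, so it is an outer product K = u v^T: every row of K is a multiple of one row vector. Reading off the entries, u = (2, 0, 2) and v = (3, -2, -1) (row i of K equals u_i·v^T). A rank-one matrix u v^T satisfies K u = u (v·u) and kills the (2)-dimensional subspace v^⊥, so its characteristic polynomial is lambda^2 (lambda - v·u) with v·u = tr K = 4. Hence the eigenvalues of I - K are 1 (multiplicity 2) and 1 - (4) = -3, so det(I - K) = -3. (Direct check: I - K =
[[-5, 4, 2],
 [0, 1, 0],
 [-6, 4, 3]]
has determinant -3.) The finite-dimensional Fredholm alternative says: either (I - K) is invertible, or ker(I - K) ≠ {0} and then range(I - K) = ker((I - K)^*)^⊥, with dim ker(I - K) = dim ker((I - K)^*). Since det(I - K) ≠ 0, 1 is not an eigenvalue of K and ker(I - K) = {0}, so we are in the first case: for every y there is a unique x = (I - K)^(-1) y. Explicitly, by the Sherman–Morrison formula, (I - u v^T)^(-1) = I + u v^T/(1 - v·u), i.e. (I - K)^(-1) = I + K/(-3).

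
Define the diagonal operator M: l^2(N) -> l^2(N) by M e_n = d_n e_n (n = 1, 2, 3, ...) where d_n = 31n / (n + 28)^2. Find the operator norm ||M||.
||M|| = 31/112 (attained at n = 28)

For M diagonal, ||M|| = sup_n |d_n|. Treat f(x) = 31x / (x + 28)^2 for real x > 0. By the quotient rule, f'(x) = 31(28 - x)/(x + 28)^3, which is positive for x < 28 and negative for x > 28. So f has a unique maximum at x = 28, and since 28 is a positive integer, the supremum over n ≥ 1 is attained at n = 28: d_28 = 31·28/(28 + 28)^2 = 31·28/3136 = 31/112. Hence ||M|| = 31/112.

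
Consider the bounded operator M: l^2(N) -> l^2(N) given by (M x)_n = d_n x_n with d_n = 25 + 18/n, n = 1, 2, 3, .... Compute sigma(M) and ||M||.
sigma(M) = {25 + 18/n : n ≥ 1} ∪ {25}; ||M|| = 43

A bounded diagonal operator on l^2 with diagonal entries d_n has spectrum equal to the closure of {d_n : n ≥ 1}: every d_n is an eigenvalue (with eigenvector e_n), so {d_n} ⊂ sigma(M); the spectrum is closed, so its closure is too; and for lambda not in the closure, (M - lambda I) has bounded inverse (the diagonal entries 1/(d_n - lambda) are bounded). For our sequence d_n = 25 + 18/n, n = 1, 2, 3, ...:
  - {d_n} = {25 + 18/n : n ≥ 1}; the only limit point is 25
  - closure = {25 + 18/n : n ≥ 1} ∪ {25}
For the norm: a diagonal operator has ||M|| = sup_n |d_n|. Here d_n = 25 + 18/n is positive and decreasing, so sup_n |d_n| = d_1 = 25 + 18 = 43. So ||M|| = 43.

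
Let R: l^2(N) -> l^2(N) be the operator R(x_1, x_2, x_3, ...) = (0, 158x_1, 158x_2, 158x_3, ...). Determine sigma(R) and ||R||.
sigma(R) = closed disk {z in C : |z| ≤ 158}; ||R|| = 158

Note R = 158·U where U is the unit right shift (U x)_k = x_{k-1} (with x_0 := 0); so ||R|| = 158||U|| and sigma(R) = 158·sigma(U). ||R x||^2 = sum_{k≥1} |158x_k|^2 = 24964||x||^2, so ||R|| = 158 and sigma(R) ⊂ {|z| ≤ 158}. For any |lambda| < 158, the equation (R - lambda I) x = 0 forces x_1 = 0, then 158x_k = lambda x_{k+1} ⇒ x = 0, so R has no eigenvalues. But (R - lambda I) is not surjective for |lambda| < 158: solving (R - lambda I) x = e_1 would require x_n proportional to (lambda/158)^(-n), which is not in l^2. So every |lambda| < 158 lies in the residual spectrum. The boundary |lambda| = 158 is in the approximate point spectrum (the spectrum is closed). Hence sigma(R) is the closed disk of radius 158.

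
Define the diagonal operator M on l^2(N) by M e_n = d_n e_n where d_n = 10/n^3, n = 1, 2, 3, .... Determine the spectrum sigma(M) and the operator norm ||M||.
sigma(M) = {10/n^3 : n ≥ 1} ∪ {0}; ||M|| = 10

A bounded diagonal operator on l^2 with diagonal entries d_n has spectrum equal to the closure of {d_n : n ≥ 1}: every d_n is an eigenvalue (with eigenvector e_n), so {d_n} ⊂ sigma(M); the spectrum is closed, so its closure is too; and for lambda not in the closure, (M - lambda I) has bounded inverse (the diagonal entries 1/(d_n - lambda) are bounded). For our sequence d_n = 10/n^3, n = 1, 2, 3, ...:
  - {d_n} = {10/n^3 : n ≥ 1}; the only limit point is 0
  - closure = {10/n^3 : n ≥ 1} ∪ {0}
For the norm: a diagonal operator has ||M|| = sup_n |d_n|. Here d_n = 10/n^3 is positive and decreasing, so sup_n |d_n| = d_1 = 10. So ||M|| = 10.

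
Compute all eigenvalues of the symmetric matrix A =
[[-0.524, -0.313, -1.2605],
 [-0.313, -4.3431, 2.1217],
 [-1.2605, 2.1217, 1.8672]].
sigma(A) ≈ {-5, -1, 3}

A is real symmetric, so its spectrum consists of real eigenvalues. Expanding the characteristic polynomial of the displayed matrix gives
  det(λ I - A) = p(λ) = λ^3 + (3)λ^2 + (-13)λ + (-15).
Solving p(λ) = 0 yields eigenvalues ≈ -5, -1, 3. (A is shown rounded to 4 decimals, so these recover the underlying integer eigenvalues to within that precision.)
Verification: the trace of A = -3 equals the sum of eigenvalues -3, and det(A) ≈ 15.0000 matches the eigenvalue product 15.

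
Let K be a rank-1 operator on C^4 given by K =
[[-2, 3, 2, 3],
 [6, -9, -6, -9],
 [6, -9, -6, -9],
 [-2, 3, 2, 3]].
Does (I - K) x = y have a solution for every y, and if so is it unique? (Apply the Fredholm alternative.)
(I - K) is invertible (det(I - K) = 15 ≠ 0), so for every y in C^4 the equation (I - K) x = y has a unique solution.

K has rank 1, so it is an outer product K = u v^T: every row of K is a multiple of one row vector. Reading off the entries, u = (1, -3, -3, 1) and v = (-2, 3, 2, 3) (row i of K equals u_i·v^T). A rank-one matrix u v^T satisfies K u = u (v·u) and kills the (3)-dimensional subspace v^⊥, so its characteristic polynomial is lambda^3 (lambda - v·u) with v·u = tr K = -14. Hence the eigenvalues of I - K are 1 (multiplicity 3) and 1 - (-14) = 15, so det(I - K) = 15. (Direct check: I - K =
[[3, -3, -2, -3],
 [-6, 10, 6, 9],
 [-6, 9, 7, 9],
 [2, -3, -2, -2]]
has determinant 15.) The finite-dimensional Fredholm alternative says: either (I - K) is invertible, or ker(I - K) ≠ {0} and then range(I - K) = ker((I - K)^*)^⊥, with dim ker(I - K) = dim ker((I - K)^*). Since det(I - K) ≠ 0, 1 is not an eigenvalue of K and ker(I - K) = {0}, so we are in the first case: for every y there is a unique x = (I - K)^(-1) y. Explicitly, by the Sherman–Morrison formula, (I - u v^T)^(-1) = I + u v^T/(1 - v·u), i.e. (I - K)^(-1) = I + K/(15).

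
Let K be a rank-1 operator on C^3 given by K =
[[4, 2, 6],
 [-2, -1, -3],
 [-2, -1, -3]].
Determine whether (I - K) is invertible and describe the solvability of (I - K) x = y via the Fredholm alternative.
(I - K) is invertible (det(I - K) = 1 ≠ 0), so for every y in C^3 the equation (I - K) x = y has a unique solution.

K has rank 1, so it is an outer product K = u v^T: every row of K is a multiple of one row vector. Reading off the entries, u = (2, -1, -1) and v = (2, 1, 3) (row i of K equals u_i·v^T). A rank-one matrix u v^T satisfies K u = u (v·u) and kills the (2)-dimensional subspace v^⊥, so its characteristic polynomial is lambda^2 (lambda - v·u) with v·u = tr K = 0. Hence the eigenvalues of I - K are 1 (multiplicity 2) and 1 - (0) = 1, so det(I - K) = 1. (Direct check: I - K =
[[-3, -2, -6],
 [2, 2, 3],
 [2, 1, 4]]
has determinant 1.) The finite-dimensional Fredholm alternative says: either (I - K) is invertible, or ker(I - K) ≠ {0} and then range(I - K) = ker((I - K)^*)^⊥, with dim ker(I - K) = dim ker((I - K)^*). Since det(I - K) ≠ 0, 1 is not an eigenvalue of K and ker(I - K) = {0}, so we are in the first case: for every y there is a unique x = (I - K)^(-1) y. Explicitly, by the Sherman–Morrison formula, (I - u v^T)^(-1) = I + u v^T/(1 - v·u), i.e. (I - K)^(-1) = I + K.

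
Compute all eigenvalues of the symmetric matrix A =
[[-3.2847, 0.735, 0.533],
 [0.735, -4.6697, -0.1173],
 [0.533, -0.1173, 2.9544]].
sigma(A) ≈ {-5, -3, 3}

A is real symmetric, so its spectrum consists of real eigenvalues. Expanding the characteristic polynomial of the displayed matrix gives
  det(λ I - A) = p(λ) = λ^3 + (5)λ^2 + (-9)λ + (-45).
Solving p(λ) = 0 yields eigenvalues ≈ -5, -3, 3. (A is shown rounded to 4 decimals, so these recover the underlying integer eigenvalues to within that precision.)
Verification: the trace of A = -5 equals the sum of eigenvalues -5, and det(A) ≈ 45.0001 matches the eigenvalue product 45.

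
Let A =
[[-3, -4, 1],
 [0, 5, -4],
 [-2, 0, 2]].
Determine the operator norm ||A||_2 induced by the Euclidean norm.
||A||_2 ≈ 7.8107 (= sqrt(largest eigenvalue of A^T A))

||A||_2 = sigma_max(A) = sqrt(lambda_max(A^T A)). Form the symmetric matrix M = A^T A =
[[13, 12, -7],
 [12, 41, -24],
 [-7, -24, 21]].
Its characteristic polynomial (trace, sum of principal 2x2 minors, determinant of M give the coefficients) is
  p(λ) = det(λ I - M) = λ^3 - 75λ^2 + 898λ - 2704.
No integer candidate from the rational root theorem (±divisors of 2704) is a root, so the roots are irrational. The cubic discriminant is Δ = 157064900 > 0, so there are three distinct real roots. p(4) = -248 and p(5) = 36 have opposite signs, so a root lies in (4, 5); Newton's method refines it to λ ≈ 4.845. p(9) = 32 and p(10) = -224 have opposite signs, so a root lies in (9, 10); Newton's method refines it to λ ≈ 9.1481. p(61) = -20 and p(62) = 3000 have opposite signs, so a root lies in (61, 62); Newton's method refines it to λ ≈ 61.0069. Check (Vieta): the three roots sum to 75, matching tr M = 75.
So the eigenvalues of A^T A are ≈ 4.845, 9.1481, 61.0069 (all ≥ 0, as they must be for A^T A). The largest is λ_max ≈ 61.0069, hence ||A||_2 = sqrt(λ_max) ≈ 7.8107.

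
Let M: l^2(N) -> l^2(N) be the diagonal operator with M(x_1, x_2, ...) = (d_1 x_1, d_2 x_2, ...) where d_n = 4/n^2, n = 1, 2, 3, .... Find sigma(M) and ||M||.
sigma(M) = {4/n^2 : n ≥ 1} ∪ {0}; ||M|| = 4

A bounded diagonal operator on l^2 with diagonal entries d_n has spectrum equal to the closure of {d_n : n ≥ 1}: every d_n is an eigenvalue (with eigenvector e_n), so {d_n} ⊂ sigma(M); the spectrum is closed, so its closure is too; and for lambda not in the closure, (M - lambda I) has bounded inverse (the diagonal entries 1/(d_n - lambda) are bounded). For our sequence d_n = 4/n^2, n = 1, 2, 3, ...:
  - {d_n} = {4/n^2 : n ≥ 1}; the only limit point is 0
  - closure = {4/n^2 : n ≥ 1} ∪ {0}
For the norm: a diagonal operator has ||M|| = sup_n |d_n|. Here d_n = 4/n^2 is positive and decreasing, so sup_n |d_n| = d_1 = 4. So ||M|| = 4.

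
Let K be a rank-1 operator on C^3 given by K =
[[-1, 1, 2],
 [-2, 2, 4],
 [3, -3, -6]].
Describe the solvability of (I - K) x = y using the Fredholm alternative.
(I - K) is invertible (det(I - K) = 6 ≠ 0), so for every y in C^3 the equation (I - K) x = y has a unique solution.

K has rank 1, so it is an outer product K = u v^T: every row of K is a multiple of one row vector. Reading off the entries, u = (1, 2, -3) and v = (-1, 1, 2) (row i of K equals u_i·v^T). A rank-one matrix u v^T satisfies K u = u (v·u) and kills the (2)-dimensional subspace v^⊥, so its characteristic polynomial is lambda^2 (lambda - v·u) with v·u = tr K = -5. Hence the eigenvalues of I - K are 1 (multiplicity 2) and 1 - (-5) = 6, so det(I - K) = 6. (Direct check: I - K =
[[2, -1, -2],
 [2, -1, -4],
 [-3, 3, 7]]
has determinant 6.) The finite-dimensional Fredholm alternative says: either (I - K) is invertible, or ker(I - K) ≠ {0} and then range(I - K) = ker((I - K)^*)^⊥, with dim ker(I - K) = dim ker((I - K)^*). Since det(I - K) ≠ 0, 1 is not an eigenvalue of K and ker(I - K) = {0}, so we are in the first case: for every y there is a unique x = (I - K)^(-1) y. Explicitly, by the Sherman–Morrison formula, (I - u v^T)^(-1) = I + u v^T/(1 - v·u), i.e. (I - K)^(-1) = I + K/(6).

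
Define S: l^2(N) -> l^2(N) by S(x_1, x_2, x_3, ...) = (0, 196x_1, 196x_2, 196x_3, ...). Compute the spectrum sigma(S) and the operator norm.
sigma(S) = closed disk {z in C : |z| ≤ 196}; ||S|| = 196

Note S = 196·U where U is the unit right shift (U x)_k = x_{k-1} (with x_0 := 0); so ||S|| = 196||U|| and sigma(S) = 196·sigma(U). ||S x||^2 = sum_{k≥1} |196x_k|^2 = 38416||x||^2, so ||S|| = 196 and sigma(S) ⊂ {|z| ≤ 196}. For any |lambda| < 196, the equation (S - lambda I) x = 0 forces x_1 = 0, then 196x_k = lambda x_{k+1} ⇒ x = 0, so S has no eigenvalues. But (S - lambda I) is not surjective for |lambda| < 196: solving (S - lambda I) x = e_1 would require x_n proportional to (lambda/196)^(-n), which is not in l^2. So every |lambda| < 196 lies in the residual spectrum. The boundary |lambda| = 196 is in the approximate point spectrum (the spectrum is closed). Hence sigma(S) is the closed disk of radius 196.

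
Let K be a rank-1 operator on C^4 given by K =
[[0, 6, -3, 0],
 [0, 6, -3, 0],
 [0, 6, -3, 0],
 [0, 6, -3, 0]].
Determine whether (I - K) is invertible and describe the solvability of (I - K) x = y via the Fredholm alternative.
(I - K) is invertible (det(I - K) = -2 ≠ 0), so for every y in C^4 the equation (I - K) x = y has a unique solution.

K has rank 1, so it is an outer product K = u v^T: every row of K is a multiple of one row vector. Reading off the entries, u = (-3, -3, -3, -3) and v = (0, -2, 1, 0) (row i of K equals u_i·v^T). A rank-one matrix u v^T satisfies K u = u (v·u) and kills the (3)-dimensional subspace v^⊥, so its characteristic polynomial is lambda^3 (lambda - v·u) with v·u = tr K = 3. Hence the eigenvalues of I - K are 1 (multiplicity 3) and 1 - (3) = -2, so det(I - K) = -2. (Direct check: I - K =
[[1, -6, 3, 0],
 [0, -5, 3, 0],
 [0, -6, 4, 0],
 [0, -6, 3, 1]]
has determinant -2.) The finite-dimensional Fredholm alternative says: either (I - K) is invertible, or ker(I - K) ≠ {0} and then range(I - K) = ker((I - K)^*)^⊥, with dim ker(I - K) = dim ker((I - K)^*). Since det(I - K) ≠ 0, 1 is not an eigenvalue of K and ker(I - K) = {0}, so we are in the first case: for every y there is a unique x = (I - K)^(-1) y. Explicitly, by the Sherman–Morrison formula, (I - u v^T)^(-1) = I + u v^T/(1 - v·u), i.e. (I - K)^(-1) = I + K/(-2).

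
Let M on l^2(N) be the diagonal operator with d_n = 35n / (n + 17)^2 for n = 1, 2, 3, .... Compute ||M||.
||M|| = 35/68 (attained at n = 17)

For M diagonal, ||M|| = sup_n |d_n|. Treat f(x) = 35x / (x + 17)^2 for real x > 0. By the quotient rule, f'(x) = 35(17 - x)/(x + 17)^3, which is positive for x < 17 and negative for x > 17. So f has a unique maximum at x = 17, and since 17 is a positive integer, the supremum over n ≥ 1 is attained at n = 17: d_17 = 35·17/(17 + 17)^2 = 35·17/1156 = 35/68. Hence ||M|| = 35/68.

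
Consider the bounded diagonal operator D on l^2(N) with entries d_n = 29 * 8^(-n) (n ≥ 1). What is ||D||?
||D|| = 29/8 (attained at n = 1)

For D diagonal, ||D|| = sup_n |d_n|. The sequence d_n = 29 * 8^(-n) is positive and strictly decreasing (ratio 8^(-1) < 1), so the supremum is d_1 = 29/8. Hence ||D|| = 29/8.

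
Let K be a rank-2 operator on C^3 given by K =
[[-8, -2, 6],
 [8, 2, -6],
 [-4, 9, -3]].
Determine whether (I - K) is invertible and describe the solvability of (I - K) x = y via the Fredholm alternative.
(I - K) is invertible (det(I - K) = 106 ≠ 0), so for every y in C^3 the equation (I - K) x = y has a unique solution.

K has rank 2 and factors as K = U V^T = u1 v1^T + u2 v2^T with u1 = (2, -2, 3), v1 = (-2, 2, 0), u2 = (-2, 2, 1), v2 = (2, 3, -3) (multiplying out reproduces the displayed K). The nonzero eigenvalues of U V^T coincide with those of the 2 x 2 matrix G = V^T U = [[v1·u1, v1·u2], [v2·u1, v2·u2]] = [[-8, 8], [-11, -1]], and by the Sylvester determinant identity det(I_3 - U V^T) = det(I_2 - V^T U) = det([[9, -8], [11, 2]]) = (9)(2) - (-8)(11) = 106. (Direct check: I - K =
[[9, 2, -6],
 [-8, -1, 6],
 [4, -9, 4]]
has determinant 106.) The finite-dimensional Fredholm alternative says: either (I - K) is invertible, or ker(I - K) ≠ {0} and then range(I - K) = ker((I - K)^*)^⊥, with dim ker(I - K) = dim ker((I - K)^*). Since det(I - K) ≠ 0, 1 is not an eigenvalue of K and ker(I - K) = {0}, so we are in the first case: for every y there is a unique x = (I - K)^(-1) y. (Explicitly, by the Woodbury identity, (I - U V^T)^(-1) = I + U (I_2 - G)^(-1) V^T.)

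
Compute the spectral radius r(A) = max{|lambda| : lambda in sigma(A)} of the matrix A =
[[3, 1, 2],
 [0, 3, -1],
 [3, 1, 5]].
r(A) ≈ 6.2534

The eigenvalues of A are the roots of its characteristic polynomial. With M = A (coefficients from the trace, the sum of principal 2x2 minors, and det A):
  p(λ) = det(λ I - M) = λ^3 - 11λ^2 + 34λ - 27.
No integer candidate from the rational root theorem (±divisors of 27) is a root, so the roots are irrational. The cubic discriminant is Δ = 993 > 0, so there are three distinct real roots. p(1) = -3 and p(2) = 5 have opposite signs, so a root lies in (1, 2); Newton's method refines it to λ ≈ 1.2266. p(3) = 3 and p(4) = -3 have opposite signs, so a root lies in (3, 4); Newton's method refines it to λ ≈ 3.52. p(6) = -3 and p(7) = 15 have opposite signs, so a root lies in (6, 7); Newton's method refines it to λ ≈ 6.2534. Check (Vieta): the three roots sum to 11, matching tr M = 11.
Thus the eigenvalues (to 4 decimals) are 1.2266 (modulus 1.2266); 3.52 (modulus 3.52); 6.2534 (modulus 6.2534). The spectral radius is the largest modulus: r(A) ≈ 6.2534. (Cross-check: r(A) ≤ ||A||_2 ≈ 6.8649; equality holds whenever A is normal, though it can also hold for some non-normal A.)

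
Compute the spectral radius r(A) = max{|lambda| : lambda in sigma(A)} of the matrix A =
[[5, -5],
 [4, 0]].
r(A) = sqrt(20) ≈ 4.4721

The eigenvalues of A are the roots of its characteristic polynomial. With M = A (coefficients from the trace and determinant):
  p(λ) = det(λ I - M) = λ^2 - 5λ + 20.
For λ^2 - 5λ + 20 the discriminant is -55. It is negative, so the roots are the complex-conjugate pair λ = 5/2 ± (sqrt(55)/2) i ≈ 2.5 ± 3.7081i. For a conjugate pair the product of the roots equals the constant term, so |λ|^2 = 20 and |λ| = sqrt(20) ≈ 4.4721.
Thus the eigenvalues (to 4 decimals) are 2.5 ± 3.7081i (modulus 4.4721). The spectral radius is the largest modulus: r(A) = sqrt(20) ≈ 4.4721. (Cross-check: r(A) ≤ ||A||_2 ≈ 7.6973; equality holds whenever A is normal, though it can also hold for some non-normal A.)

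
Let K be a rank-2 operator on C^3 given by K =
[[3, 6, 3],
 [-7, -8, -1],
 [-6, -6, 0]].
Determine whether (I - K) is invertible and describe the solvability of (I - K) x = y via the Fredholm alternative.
(I - K) is invertible (det(I - K) = 36 ≠ 0), so for every y in C^3 the equation (I - K) x = y has a unique solution.

K has rank 2 and factors as K = U V^T = u1 v1^T + u2 v2^T with u1 = (3, -3, -2), v1 = (3, 3, 0), u2 = (3, -1, 0), v2 = (-2, -1, 1) (multiplying out reproduces the displayed K). The nonzero eigenvalues of U V^T coincide with those of the 2 x 2 matrix G = V^T U = [[v1·u1, v1·u2], [v2·u1, v2·u2]] = [[0, 6], [-5, -5]], and by the Sylvester determinant identity det(I_3 - U V^T) = det(I_2 - V^T U) = det([[1, -6], [5, 6]]) = (1)(6) - (-6)(5) = 36. (Direct check: I - K =
[[-2, -6, -3],
 [7, 9, 1],
 [6, 6, 1]]
has determinant 36.) The finite-dimensional Fredholm alternative says: either (I - K) is invertible, or ker(I - K) ≠ {0} and then range(I - K) = ker((I - K)^*)^⊥, with dim ker(I - K) = dim ker((I - K)^*). Since det(I - K) ≠ 0, 1 is not an eigenvalue of K and ker(I - K) = {0}, so we are in the first case: for every y there is a unique x = (I - K)^(-1) y. (Explicitly, by the Woodbury identity, (I - U V^T)^(-1) = I + U (I_2 - G)^(-1) V^T.)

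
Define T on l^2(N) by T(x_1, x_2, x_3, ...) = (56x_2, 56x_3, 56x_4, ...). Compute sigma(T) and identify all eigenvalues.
sigma(T) = closed disk {z in C : |z| ≤ 56}; sigma_p(T) = open disk {z in C : |z| < 56}

Note T = 56·V where V is the unit left shift (V x)_k = x_{k+1}; so sigma(T) = 56·sigma(V) and ||T|| = 56||V||. ||T x||^2 = 3136sum_{k≥2} |x_k|^2 ≤ 3136||x||^2, with equality on {x : x_1 = 0}, so ||T|| = 56. For any lambda with |lambda| < 56, set r = lambda/56 (|r| < 1); the vector x = (1, r, r^2, ...) is in l^2 and satisfies T x = 56(r, r^2, ...) = lambda x, so lambda is an eigenvalue. On the boundary |lambda| = 56 the geometric series diverges, so no l^2 eigenvector exists, but these lambda lie in the approximate point spectrum. Hence sigma(T) is the closed disk of radius 56 and sigma_p(T) is the open disk.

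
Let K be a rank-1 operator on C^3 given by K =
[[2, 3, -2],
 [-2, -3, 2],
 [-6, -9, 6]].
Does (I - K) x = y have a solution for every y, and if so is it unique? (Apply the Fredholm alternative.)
(I - K) is invertible (det(I - K) = -4 ≠ 0), so for every y in C^3 the equation (I - K) x = y has a unique solution.

K has rank 1, so it is an outer product K = u v^T: every row of K is a multiple of one row vector. Reading off the entries, u = (1, -1, -3) and v = (2, 3, -2) (row i of K equals u_i·v^T). A rank-one matrix u v^T satisfies K u = u (v·u) and kills the (2)-dimensional subspace v^⊥, so its characteristic polynomial is lambda^2 (lambda - v·u) with v·u = tr K = 5. Hence the eigenvalues of I - K are 1 (multiplicity 2) and 1 - (5) = -4, so det(I - K) = -4. (Direct check: I - K =
[[-1, -3, 2],
 [2, 4, -2],
 [6, 9, -5]]
has determinant -4.) The finite-dimensional Fredholm alternative says: either (I - K) is invertible, or ker(I - K) ≠ {0} and then range(I - K) = ker((I - K)^*)^⊥, with dim ker(I - K) = dim ker((I - K)^*). Since det(I - K) ≠ 0, 1 is not an eigenvalue of K and ker(I - K) = {0}, so we are in the first case: for every y there is a unique x = (I - K)^(-1) y. Explicitly, by the Sherman–Morrison formula, (I - u v^T)^(-1) = I + u v^T/(1 - v·u), i.e. (I - K)^(-1) = I + K/(-4).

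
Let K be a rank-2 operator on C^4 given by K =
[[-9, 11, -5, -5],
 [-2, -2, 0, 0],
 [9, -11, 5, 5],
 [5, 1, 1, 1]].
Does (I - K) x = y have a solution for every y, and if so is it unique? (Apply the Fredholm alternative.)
(I - K) is invertible (det(I - K) = 50 ≠ 0), so for every y in C^4 the equation (I - K) x = y has a unique solution.

K has rank 2 and factors as K = U V^T = u1 v1^T + u2 v2^T with u1 = (2, 1, -2, -2), v1 = (-3, 1, -1, -1), u2 = (3, -1, -3, 1), v2 = (-1, 3, -1, -1) (multiplying out reproduces the displayed K). The nonzero eigenvalues of U V^T coincide with those of the 2 x 2 matrix G = V^T U = [[v1·u1, v1·u2], [v2·u1, v2·u2]] = [[-1, -8], [5, -4]], and by the Sylvester determinant identity det(I_4 - U V^T) = det(I_2 - V^T U) = det([[2, 8], [-5, 5]]) = (2)(5) - (8)(-5) = 50. (Direct check: I - K =
[[10, -11, 5, 5],
 [2, 3, 0, 0],
 [-9, 11, -4, -5],
 [-5, -1, -1, 0]]
has determinant 50.) The finite-dimensional Fredholm alternative says: either (I - K) is invertible, or ker(I - K) ≠ {0} and then range(I - K) = ker((I - K)^*)^⊥, with dim ker(I - K) = dim ker((I - K)^*). Since det(I - K) ≠ 0, 1 is not an eigenvalue of K and ker(I - K) = {0}, so we are in the first case: for every y there is a unique x = (I - K)^(-1) y. (Explicitly, by the Woodbury identity, (I - U V^T)^(-1) = I + U (I_2 - G)^(-1) V^T.)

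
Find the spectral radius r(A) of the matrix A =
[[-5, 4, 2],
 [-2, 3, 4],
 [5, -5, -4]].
r(A) ≈ 3.1336

The eigenvalues of A are the roots of its characteristic polynomial. With M = A (coefficients from the trace, the sum of principal 2x2 minors, and det A):
  p(λ) = det(λ I - M) = λ^3 + 6λ^2 + 11λ + 2.
No integer candidate from the rational root theorem (±divisors of 2) is a root, so the roots are irrational. The cubic discriminant is Δ = -428 < 0, so there is one real root and a complex-conjugate pair. p(-1) = -4 and p(0) = 2 have opposite signs, so a root lies in (-1, 0); Newton's method refines it to λ ≈ -0.2037. Dividing out (λ - (-0.2037)) leaves approximately λ^2 + 5.7963λ + 9.8194. For λ^2 + 5.7963λ + 9.8194 the discriminant is -5.6803. It is negative, so the remaining roots are the complex-conjugate pair λ ≈ -2.8982 ± 1.1917i. Their product equals the constant term, so |λ|^2 ≈ 9.8194 and |λ| ≈ 3.1336.
Thus the eigenvalues (to 4 decimals) are -0.2037 (modulus 0.2037); -2.8982 ± 1.1917i (modulus 3.1336). The spectral radius is the largest modulus: r(A) ≈ 3.1336. (Cross-check: r(A) ≤ ||A||_2 ≈ 11.5775; equality holds whenever A is normal, though it can also hold for some non-normal A.)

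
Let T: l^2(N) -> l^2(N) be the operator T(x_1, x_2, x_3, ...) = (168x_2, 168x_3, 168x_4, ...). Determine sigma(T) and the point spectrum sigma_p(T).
sigma(T) = closed disk {z in C : |z| ≤ 168}; sigma_p(T) = open disk {z in C : |z| < 168}

Note T = 168·V where V is the unit left shift (V x)_k = x_{k+1}; so sigma(T) = 168·sigma(V) and ||T|| = 168||V||. ||T x||^2 = 28224sum_{k≥2} |x_k|^2 ≤ 28224||x||^2, with equality on {x : x_1 = 0}, so ||T|| = 168. For any lambda with |lambda| < 168, set r = lambda/168 (|r| < 1); the vector x = (1, r, r^2, ...) is in l^2 and satisfies T x = 168(r, r^2, ...) = lambda x, so lambda is an eigenvalue. On the boundary |lambda| = 168 the geometric series diverges, so no l^2 eigenvector exists, but these lambda lie in the approximate point spectrum. Hence sigma(T) is the closed disk of radius 168 and sigma_p(T) is the open disk.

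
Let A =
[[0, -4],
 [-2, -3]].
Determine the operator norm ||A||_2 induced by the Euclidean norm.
||A||_2 = sqrt((29 + sqrt(585))/2) ≈ 5.1569 (= sqrt(largest eigenvalue of A^T A))

||A||_2 = sigma_max(A) = sqrt(lambda_max(A^T A)). Form the symmetric matrix M = A^T A =
[[4, 6],
 [6, 25]].
Its characteristic polynomial (trace, determinant of M give the coefficients) is
  p(λ) = det(λ I - M) = λ^2 - 29λ + 64.
For λ^2 - 29λ + 64 the discriminant is 585. It is nonnegative but not a perfect square, so the roots are real and irrational: λ = (29 ± sqrt(585))/2 ≈ 26.5934, 2.4066.
So the eigenvalues of A^T A are ≈ 2.4066, 26.5934 (all ≥ 0, as they must be for A^T A). The largest is λ_max = (29 + sqrt(585))/2 ≈ 26.5934, hence ||A||_2 = sqrt(λ_max) = sqrt((29 + sqrt(585))/2) ≈ 5.1569.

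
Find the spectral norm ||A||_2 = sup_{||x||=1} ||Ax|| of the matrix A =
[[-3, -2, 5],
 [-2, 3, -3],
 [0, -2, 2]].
||A||_2 ≈ 7.3614 (= sqrt(largest eigenvalue of A^T A))

||A||_2 = sigma_max(A) = sqrt(lambda_max(A^T A)). Form the symmetric matrix M = A^T A =
[[13, 0, -9],
 [0, 17, -23],
 [-9, -23, 38]].
Its characteristic polynomial (trace, sum of principal 2x2 minors, determinant of M give the coefficients) is
  p(λ) = det(λ I - M) = λ^3 - 68λ^2 + 751λ - 144.
No integer candidate from the rational root theorem (±divisors of 144) is a root, so the roots are irrational. The cubic discriminant is Δ = 864377172 > 0, so there are three distinct real roots. p(0) = -144 and p(1) = 540 have opposite signs, so a root lies in (0, 1); Newton's method refines it to λ ≈ 0.1952. p(13) = 324 and p(14) = -214 have opposite signs, so a root lies in (13, 14); Newton's method refines it to λ ≈ 13.6143. p(54) = -414 and p(55) = 1836 have opposite signs, so a root lies in (54, 55); Newton's method refines it to λ ≈ 54.1905. Check (Vieta): the three roots sum to 68, matching tr M = 68.
So the eigenvalues of A^T A are ≈ 0.1952, 13.6143, 54.1905 (all ≥ 0, as they must be for A^T A). The largest is λ_max ≈ 54.1905, hence ||A||_2 = sqrt(λ_max) ≈ 7.3614.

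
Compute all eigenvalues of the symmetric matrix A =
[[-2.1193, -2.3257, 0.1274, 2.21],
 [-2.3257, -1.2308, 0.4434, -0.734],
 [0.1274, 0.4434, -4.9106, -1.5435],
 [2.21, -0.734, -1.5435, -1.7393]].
sigma(A) ≈ {-6, -4, -2, 2}

A is real symmetric, so its spectrum consists of real eigenvalues. Expanding the characteristic polynomial of the displayed matrix gives
  det(λ I - A) = p(λ) = λ^4 + (10)λ^3 + (20)λ^2 + (-39.9981)λ + (-95.9982).
Solving p(λ) = 0 yields eigenvalues ≈ -6, -4, -2, 2. (A is shown rounded to 4 decimals, so these recover the underlying integer eigenvalues to within that precision.)
Verification: the trace of A = -10 equals the sum of eigenvalues -10, and det(A) ≈ -95.9982 matches the eigenvalue product -96.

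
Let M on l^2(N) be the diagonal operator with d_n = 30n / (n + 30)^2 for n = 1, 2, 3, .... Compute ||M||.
||M|| = 1/4 (attained at n = 30)

For M diagonal, ||M|| = sup_n |d_n|. Treat f(x) = 30x / (x + 30)^2 for real x > 0. By the quotient rule, f'(x) = 30(30 - x)/(x + 30)^3, which is positive for x < 30 and negative for x > 30. So f has a unique maximum at x = 30, and since 30 is a positive integer, the supremum over n ≥ 1 is attained at n = 30: d_30 = 30·30/(30 + 30)^2 = 30·30/3600 = 1/4. Hence ||M|| = 1/4.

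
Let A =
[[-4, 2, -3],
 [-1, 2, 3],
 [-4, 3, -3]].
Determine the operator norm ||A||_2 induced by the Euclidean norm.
||A||_2 ≈ 7.9121 (= sqrt(largest eigenvalue of A^T A))

||A||_2 = sigma_max(A) = sqrt(lambda_max(A^T A)). Form the symmetric matrix M = A^T A =
[[33, -22, 21],
 [-22, 17, -9],
 [21, -9, 27]].
Its characteristic polynomial (trace, sum of principal 2x2 minors, determinant of M give the coefficients) is
  p(λ) = det(λ I - M) = λ^3 - 77λ^2 + 905λ - 225.
No integer candidate from the rational root theorem (±divisors of 225) is a root, so the roots are irrational. The cubic discriminant is Δ = 1761106400 > 0, so there are three distinct real roots. p(0) = -225 and p(1) = 604 have opposite signs, so a root lies in (0, 1); Newton's method refines it to λ ≈ 0.2541. p(14) = 97 and p(15) = -600 have opposite signs, so a root lies in (14, 15); Newton's method refines it to λ ≈ 14.1452. p(62) = -1775 and p(63) = 1224 have opposite signs, so a root lies in (62, 63); Newton's method refines it to λ ≈ 62.6007. Check (Vieta): the three roots sum to 77, matching tr M = 77.
So the eigenvalues of A^T A are ≈ 0.2541, 14.1452, 62.6007 (all ≥ 0, as they must be for A^T A). The largest is λ_max ≈ 62.6007, hence ||A||_2 = sqrt(λ_max) ≈ 7.9121.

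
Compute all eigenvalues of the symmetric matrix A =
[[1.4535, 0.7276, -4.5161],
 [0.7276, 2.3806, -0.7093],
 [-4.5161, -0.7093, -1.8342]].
sigma(A) ≈ {-5, 2, 5}

A is real symmetric, so its spectrum consists of real eigenvalues. Expanding the characteristic polynomial of the displayed matrix gives
  det(λ I - A) = p(λ) = λ^3 + (-2)λ^2 + (-25)λ + (49.9983).
Solving p(λ) = 0 yields eigenvalues ≈ -5, 2, 5. (A is shown rounded to 4 decimals, so these recover the underlying integer eigenvalues to within that precision.)
Verification: the trace of A = 2 equals the sum of eigenvalues 2, and det(A) ≈ -49.9983 matches the eigenvalue product -50.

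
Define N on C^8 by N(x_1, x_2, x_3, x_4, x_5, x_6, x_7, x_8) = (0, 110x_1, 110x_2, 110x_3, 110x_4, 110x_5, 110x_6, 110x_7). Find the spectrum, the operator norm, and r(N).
sigma(N) = {0}; ||N|| = 110; r(N) = 0. (N is nilpotent with N^8 = 0.)

On C^8, N is a strictly lower-triangular matrix with 110 on the subdiagonal and zeros elsewhere, so its characteristic polynomial is lambda^8 and every eigenvalue is 0: sigma(N) = {0}. For the operator norm, N e_i = 110e_{i+1} for i = 1, ..., 7 and N e_8 = 0, so the singular values of N are 110 (with multiplicity 7) and 0; hence ||N|| = 110. The spectral radius r(N) = max|lambda| = 0. Note ||N|| > r(N) — characteristic of non-normal nilpotent operators. Indeed N^8 = 0.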